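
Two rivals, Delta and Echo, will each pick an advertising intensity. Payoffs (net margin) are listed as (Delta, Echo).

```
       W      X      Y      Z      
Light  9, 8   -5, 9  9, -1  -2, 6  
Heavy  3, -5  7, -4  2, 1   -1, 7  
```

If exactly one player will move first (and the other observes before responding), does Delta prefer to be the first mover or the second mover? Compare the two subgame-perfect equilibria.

second

If Delta leads: Echo's best replies are Light→X, Heavy→Z; Delta's induced payoffs -5, -1; outcome (Heavy, Z), payoffs (-1, 7).
If Echo leads: Delta's best replies are W→Light, X→Heavy, Y→Light, Z→Heavy; Echo's induced payoffs 8, -4, -1, 7; outcome (Light, W), payoffs (9, 8).
Delta gets -1 moving first and 9 moving second, so Delta prefers to move second.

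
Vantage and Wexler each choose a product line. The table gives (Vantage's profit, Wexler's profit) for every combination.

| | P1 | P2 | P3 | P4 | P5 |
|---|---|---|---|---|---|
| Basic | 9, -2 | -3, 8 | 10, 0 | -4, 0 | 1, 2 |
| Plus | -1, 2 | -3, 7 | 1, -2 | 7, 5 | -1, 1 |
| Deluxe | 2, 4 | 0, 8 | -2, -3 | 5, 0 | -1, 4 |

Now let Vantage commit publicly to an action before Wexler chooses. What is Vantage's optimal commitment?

Deluxe

Solve by backward induction (Vantage leads).
- Basic → Wexler plays P2 (best of -2, 8, 0, 0, 2); Vantage gets -3.
- Plus → Wexler plays P2 (best of 2, 7, -2, 5, 1); Vantage gets -3.
- Deluxe → Wexler plays P2 (best of 4, 8, -3, 0, 4); Vantage gets 0.
Maximizing over -3, -3, 0, Vantage chooses Deluxe. Subgame-perfect outcome: (Deluxe, P2) with payoffs (0, 8).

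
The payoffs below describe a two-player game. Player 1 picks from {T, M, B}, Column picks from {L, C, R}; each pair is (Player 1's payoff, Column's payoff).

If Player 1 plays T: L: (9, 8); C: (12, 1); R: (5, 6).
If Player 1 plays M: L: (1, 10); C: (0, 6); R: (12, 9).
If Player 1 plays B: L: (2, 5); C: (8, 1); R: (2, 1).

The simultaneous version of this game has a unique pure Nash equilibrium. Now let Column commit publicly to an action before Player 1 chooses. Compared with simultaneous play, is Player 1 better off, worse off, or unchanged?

Player 1 best-responds to each possible Column move:
- L: BR = T, leader payoff 8.
- C: BR = T, leader payoff 1.
- R: BR = M, leader payoff 9.
Among 8, 1, 9, the best is 9 at R. Subgame-perfect outcome: (M, R) with payoffs (12, 9).
For the simultaneous game, intersect best replies.
Player 1's best replies: L→T; C→T; R→M.
Column's best replies: T→L; M→L; B→L.
The unique mutual best reply is (T, L), giving (9, 8).
Player 1 earns 12 sequentially versus 9 at the Nash outcome: better off.

better off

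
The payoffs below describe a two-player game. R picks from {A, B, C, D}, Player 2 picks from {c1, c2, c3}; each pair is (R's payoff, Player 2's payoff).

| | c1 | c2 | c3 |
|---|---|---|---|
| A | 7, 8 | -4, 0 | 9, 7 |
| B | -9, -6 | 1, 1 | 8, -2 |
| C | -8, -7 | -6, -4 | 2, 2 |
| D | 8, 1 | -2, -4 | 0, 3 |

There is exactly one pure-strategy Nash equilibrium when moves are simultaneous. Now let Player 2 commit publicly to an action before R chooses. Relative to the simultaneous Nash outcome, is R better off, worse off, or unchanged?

Solve by backward induction (Player 2 leads).
- c1: BR = D, leader payoff 1.
- c2: BR = B, leader payoff 1.
- c3: BR = A, leader payoff 7.
Player 2's induced payoffs are 1, 1, 7, so Player 2 commits to c3. Subgame-perfect outcome: (A, c3) with payoffs (9, 7).
Under simultaneous play:
R's best replies: c1→D; c2→B; c3→A.
Player 2's best replies: A→c1; B→c2; C→c3; D→c3.
The unique mutual best reply is (B, c2), giving (1, 1).
R earns 9 sequentially versus 1 at the Nash outcome: better off.

better off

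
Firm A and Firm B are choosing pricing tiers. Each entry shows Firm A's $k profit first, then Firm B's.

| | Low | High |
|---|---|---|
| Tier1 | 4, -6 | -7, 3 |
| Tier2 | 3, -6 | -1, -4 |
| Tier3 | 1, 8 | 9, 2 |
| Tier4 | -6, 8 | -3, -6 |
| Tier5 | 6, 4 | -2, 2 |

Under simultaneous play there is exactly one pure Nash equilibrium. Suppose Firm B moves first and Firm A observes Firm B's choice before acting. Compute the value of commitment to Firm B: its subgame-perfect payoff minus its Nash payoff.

Work backward from Firm A's decision.
- Low: BR = Tier5, leader payoff 4.
- High: BR = Tier3, leader payoff 2.
Among 4, 2, the best is 4 at Low. Subgame-perfect outcome: (Tier5, Low) with payoffs (6, 4).
For the simultaneous game, intersect best replies.
Firm A's best replies: Low→Tier5; High→Tier3.
Firm B's best replies: Tier1→High; Tier2→High; Tier3→Low; Tier4→Low; Tier5→Low.
Only (Tier5, Low) has each player best-responding; Nash payoffs (6, 4).
Firm B's commitment gain: 4 − 4 = 0.

0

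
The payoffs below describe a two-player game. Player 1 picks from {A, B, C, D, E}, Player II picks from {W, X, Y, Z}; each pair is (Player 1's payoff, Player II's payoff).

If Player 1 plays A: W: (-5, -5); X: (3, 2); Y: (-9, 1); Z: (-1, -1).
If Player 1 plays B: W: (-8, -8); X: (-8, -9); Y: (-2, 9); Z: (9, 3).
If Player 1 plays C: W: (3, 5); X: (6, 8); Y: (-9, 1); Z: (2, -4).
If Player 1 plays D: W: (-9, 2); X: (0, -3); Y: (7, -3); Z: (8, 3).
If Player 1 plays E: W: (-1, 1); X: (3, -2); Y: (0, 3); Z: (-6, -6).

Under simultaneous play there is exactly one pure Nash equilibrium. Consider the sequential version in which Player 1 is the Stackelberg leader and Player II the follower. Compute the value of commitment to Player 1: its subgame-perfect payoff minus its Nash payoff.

2

Backward induction with Player 1 moving first.
- A → Player II plays X (best of -5, 2, 1, -1); Player 1 gets 3.
- B → Player II plays Y (best of -8, -9, 9, 3); Player 1 gets -2.
- C → Player II plays X (best of 5, 8, 1, -4); Player 1 gets 6.
- D → Player II plays Z (best of 2, -3, -3, 3); Player 1 gets 8.
- E → Player II plays Y (best of 1, -2, 3, -6); Player 1 gets 0.
Among 3, -2, 6, 8, 0, the best is 8 at D. Subgame-perfect outcome: (D, Z) with payoffs (8, 3).
For the simultaneous game, intersect best replies.
Player 1's best replies: W→C; X→C; Y→D; Z→B.
Player II's best replies: A→X; B→Y; C→X; D→Z; E→Y.
Only (C, X) has each player best-responding; Nash payoffs (6, 8).
Player 1's commitment gain: 8 − 6 = 2.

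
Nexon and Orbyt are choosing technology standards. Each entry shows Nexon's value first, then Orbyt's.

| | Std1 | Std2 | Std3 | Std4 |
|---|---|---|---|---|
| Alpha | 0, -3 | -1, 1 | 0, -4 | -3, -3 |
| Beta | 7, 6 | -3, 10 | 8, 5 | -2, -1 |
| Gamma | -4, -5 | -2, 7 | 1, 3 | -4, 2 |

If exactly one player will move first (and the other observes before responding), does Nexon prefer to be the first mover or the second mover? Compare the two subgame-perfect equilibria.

second

If Nexon leads: Orbyt's best replies are Alpha→Std2, Beta→Std2, Gamma→Std2; Nexon's induced payoffs -1, -3, -2; outcome (Alpha, Std2), payoffs (-1, 1).
If Orbyt leads: Nexon's best replies are Std1→Beta, Std2→Alpha, Std3→Beta, Std4→Beta; Orbyt's induced payoffs 6, 1, 5, -1; outcome (Beta, Std1), payoffs (7, 6).
Nexon gets -1 moving first and 7 moving second, so Nexon prefers to move second.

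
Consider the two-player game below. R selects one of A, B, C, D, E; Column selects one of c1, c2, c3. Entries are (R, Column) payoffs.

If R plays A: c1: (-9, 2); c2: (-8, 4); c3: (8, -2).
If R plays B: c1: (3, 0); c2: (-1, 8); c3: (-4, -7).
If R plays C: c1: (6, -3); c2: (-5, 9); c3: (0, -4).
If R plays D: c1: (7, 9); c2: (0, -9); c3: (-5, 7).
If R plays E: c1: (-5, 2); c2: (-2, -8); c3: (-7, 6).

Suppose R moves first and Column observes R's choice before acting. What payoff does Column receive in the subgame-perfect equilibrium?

9

Backward induction with R moving first.
- A: BR = c2, leader payoff -8.
- B: BR = c2, leader payoff -1.
- C: BR = c2, leader payoff -5.
- D: BR = c1, leader payoff 7.
- E: BR = c3, leader payoff -7.
R's induced payoffs are -8, -1, -5, 7, -7, so R commits to D. Subgame-perfect outcome: (D, c1) with payoffs (7, 9).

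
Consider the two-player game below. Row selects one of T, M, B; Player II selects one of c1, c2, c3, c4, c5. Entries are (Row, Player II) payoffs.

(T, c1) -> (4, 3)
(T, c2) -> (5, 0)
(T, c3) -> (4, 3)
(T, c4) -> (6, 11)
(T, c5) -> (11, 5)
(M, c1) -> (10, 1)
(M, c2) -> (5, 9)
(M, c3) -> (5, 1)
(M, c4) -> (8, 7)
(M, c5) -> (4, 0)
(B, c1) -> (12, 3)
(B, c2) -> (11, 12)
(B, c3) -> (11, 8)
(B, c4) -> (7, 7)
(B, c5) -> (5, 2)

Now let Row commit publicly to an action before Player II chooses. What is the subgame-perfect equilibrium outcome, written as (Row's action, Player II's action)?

Solve by backward induction (Row leads).
- T: BR = c4, leader payoff 6.
- M: BR = c2, leader payoff 5.
- B: BR = c2, leader payoff 11.
Maximizing over 6, 5, 11, Row chooses B. Subgame-perfect outcome: (B, c2) with payoffs (11, 12).

(B, c2)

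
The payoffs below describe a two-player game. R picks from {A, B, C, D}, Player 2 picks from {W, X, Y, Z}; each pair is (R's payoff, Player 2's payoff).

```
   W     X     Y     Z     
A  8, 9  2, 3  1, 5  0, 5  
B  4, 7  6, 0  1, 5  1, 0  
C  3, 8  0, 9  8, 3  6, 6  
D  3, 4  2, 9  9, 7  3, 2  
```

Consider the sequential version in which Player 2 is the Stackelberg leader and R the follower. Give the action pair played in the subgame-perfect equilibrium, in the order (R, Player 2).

(A, W)

Solve by backward induction (Player 2 leads).
- W → R plays A (best of 8, 4, 3, 3); Player 2 gets 9.
- X → R plays B (best of 2, 6, 0, 2); Player 2 gets 0.
- Y → R plays D (best of 1, 1, 8, 9); Player 2 gets 7.
- Z → R plays C (best of 0, 1, 6, 3); Player 2 gets 6.
Player 2's induced payoffs are 9, 0, 7, 6, so Player 2 commits to W. Subgame-perfect outcome: (A, W) with payoffs (8, 9).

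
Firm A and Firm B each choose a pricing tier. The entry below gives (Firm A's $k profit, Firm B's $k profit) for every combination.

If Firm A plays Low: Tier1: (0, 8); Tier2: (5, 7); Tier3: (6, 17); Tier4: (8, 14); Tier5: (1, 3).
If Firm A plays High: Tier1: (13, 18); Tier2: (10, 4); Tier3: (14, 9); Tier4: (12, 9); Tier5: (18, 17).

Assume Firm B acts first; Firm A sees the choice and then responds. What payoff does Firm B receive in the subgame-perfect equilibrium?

18

Work backward from Firm A's decision.
- Tier1 → Firm A plays High (best of 0, 13); Firm B gets 18.
- Tier2 → Firm A plays High (best of 5, 10); Firm B gets 4.
- Tier3 → Firm A plays High (best of 6, 14); Firm B gets 9.
- Tier4 → Firm A plays High (best of 8, 12); Firm B gets 9.
- Tier5 → Firm A plays High (best of 1, 18); Firm B gets 17.
Firm B's induced payoffs are 18, 4, 9, 9, 17, so Firm B commits to Tier1. Subgame-perfect outcome: (High, Tier1) with payoffs (13, 18).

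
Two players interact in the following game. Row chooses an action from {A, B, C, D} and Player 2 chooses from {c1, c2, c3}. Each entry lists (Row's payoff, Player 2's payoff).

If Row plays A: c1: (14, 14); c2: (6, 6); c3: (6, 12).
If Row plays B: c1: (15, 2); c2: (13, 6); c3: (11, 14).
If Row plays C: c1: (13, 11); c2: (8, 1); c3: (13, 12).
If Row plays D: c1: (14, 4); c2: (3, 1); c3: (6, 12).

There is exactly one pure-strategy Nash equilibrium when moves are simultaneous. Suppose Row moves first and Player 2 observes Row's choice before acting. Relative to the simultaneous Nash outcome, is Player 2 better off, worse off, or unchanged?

Player 2 best-responds to each possible Row move:
- A → Player 2 plays c1 (best of 14, 6, 12); Row gets 14.
- B → Player 2 plays c3 (best of 2, 6, 14); Row gets 11.
- C → Player 2 plays c3 (best of 11, 1, 12); Row gets 13.
- D → Player 2 plays c3 (best of 4, 1, 12); Row gets 6.
Among 14, 11, 13, 6, the best is 14 at A. Subgame-perfect outcome: (A, c1) with payoffs (14, 14).
Now find the simultaneous Nash equilibrium.
Row's best replies: c1→B; c2→B; c3→C.
Player 2's best replies: A→c1; B→c3; C→c3; D→c3.
Only (C, c3) has each player best-responding; Nash payoffs (13, 12).
Player 2 earns 14 sequentially versus 12 at the Nash outcome: better off.

better off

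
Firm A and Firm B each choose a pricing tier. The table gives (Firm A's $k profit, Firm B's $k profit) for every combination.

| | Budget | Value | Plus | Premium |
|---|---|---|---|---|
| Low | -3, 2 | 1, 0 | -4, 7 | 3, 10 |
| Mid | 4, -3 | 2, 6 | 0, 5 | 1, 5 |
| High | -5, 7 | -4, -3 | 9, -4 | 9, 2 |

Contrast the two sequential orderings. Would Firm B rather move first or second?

If Firm A leads: Firm B's best replies are Low→Premium, Mid→Value, High→Budget; Firm A's induced payoffs 3, 2, -5; outcome (Low, Premium), payoffs (3, 10).
If Firm B leads: Firm A's best replies are Budget→Mid, Value→Mid, Plus→High, Premium→High; Firm B's induced payoffs -3, 6, -4, 2; outcome (Mid, Value), payoffs (2, 6).
Firm B gets 6 moving first and 10 moving second, so Firm B prefers to move second.

second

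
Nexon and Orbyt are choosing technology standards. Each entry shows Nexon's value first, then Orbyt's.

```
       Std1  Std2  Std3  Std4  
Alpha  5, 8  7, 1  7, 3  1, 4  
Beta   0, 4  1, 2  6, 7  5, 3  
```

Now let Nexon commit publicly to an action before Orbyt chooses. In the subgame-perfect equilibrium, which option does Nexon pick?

Work backward from Orbyt's decision.
- Alpha → Orbyt plays Std1 (best of 8, 1, 3, 4); Nexon gets 5.
- Beta → Orbyt plays Std3 (best of 4, 2, 7, 3); Nexon gets 6.
Among 5, 6, the best is 6 at Beta. Subgame-perfect outcome: (Beta, Std3) with payoffs (6, 7).

Beta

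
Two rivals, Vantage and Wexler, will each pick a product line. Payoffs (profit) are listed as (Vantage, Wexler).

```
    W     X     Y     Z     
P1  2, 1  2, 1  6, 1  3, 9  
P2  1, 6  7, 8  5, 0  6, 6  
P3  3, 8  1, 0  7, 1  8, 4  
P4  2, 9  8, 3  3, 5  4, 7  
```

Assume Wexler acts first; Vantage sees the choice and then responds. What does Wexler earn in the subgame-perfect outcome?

Backward induction with Wexler moving first.
- W: Vantage compares 2, 1, 3, 2 and picks P3; Wexler would get 8.
- X: Vantage compares 2, 7, 1, 8 and picks P4; Wexler would get 3.
- Y: Vantage compares 6, 5, 7, 3 and picks P3; Wexler would get 1.
- Z: Vantage compares 3, 6, 8, 4 and picks P3; Wexler would get 4.
Maximizing over 8, 3, 1, 4, Wexler chooses W. Subgame-perfect outcome: (P3, W) with payoffs (3, 8).

8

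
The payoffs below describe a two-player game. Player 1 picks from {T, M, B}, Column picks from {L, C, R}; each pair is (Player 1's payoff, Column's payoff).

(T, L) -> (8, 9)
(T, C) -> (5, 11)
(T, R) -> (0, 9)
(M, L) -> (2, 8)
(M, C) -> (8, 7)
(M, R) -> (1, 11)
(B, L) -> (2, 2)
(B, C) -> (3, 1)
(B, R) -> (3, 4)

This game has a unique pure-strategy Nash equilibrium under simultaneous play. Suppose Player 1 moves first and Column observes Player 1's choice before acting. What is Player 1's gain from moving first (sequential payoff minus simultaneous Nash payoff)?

Backward induction with Player 1 moving first.
- T → Column plays C (best of 9, 11, 9); Player 1 gets 5.
- M → Column plays R (best of 8, 7, 11); Player 1 gets 1.
- B → Column plays R (best of 2, 1, 4); Player 1 gets 3.
Player 1's induced payoffs are 5, 1, 3, so Player 1 commits to T. Subgame-perfect outcome: (T, C) with payoffs (5, 11).
Under simultaneous play:
Player 1's best replies: L→T; C→M; R→B.
Column's best replies: T→C; M→R; B→R.
The unique mutual best reply is (B, R), giving (3, 4).
Player 1's commitment gain: 5 − 3 = 2.

2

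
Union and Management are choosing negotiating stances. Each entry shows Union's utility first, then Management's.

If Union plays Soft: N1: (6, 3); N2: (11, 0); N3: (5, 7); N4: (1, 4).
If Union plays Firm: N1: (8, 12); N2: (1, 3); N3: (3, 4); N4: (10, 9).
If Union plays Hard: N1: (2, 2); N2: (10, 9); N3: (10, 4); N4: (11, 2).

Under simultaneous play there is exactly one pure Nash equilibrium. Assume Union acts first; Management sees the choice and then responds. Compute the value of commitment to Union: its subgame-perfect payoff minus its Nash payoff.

Solve by backward induction (Union leads).
- Soft → Management plays N3 (best of 3, 0, 7, 4); Union gets 5.
- Firm → Management plays N1 (best of 12, 3, 4, 9); Union gets 8.
- Hard → Management plays N2 (best of 2, 9, 4, 2); Union gets 10.
Among 5, 8, 10, the best is 10 at Hard. Subgame-perfect outcome: (Hard, N2) with payoffs (10, 9).
For the simultaneous game, intersect best replies.
Union's best replies: N1→Firm; N2→Soft; N3→Hard; N4→Hard.
Management's best replies: Soft→N3; Firm→N1; Hard→N2.
Only (Firm, N1) has each player best-responding; Nash payoffs (8, 12).
Union's commitment gain: 10 − 8 = 2.

2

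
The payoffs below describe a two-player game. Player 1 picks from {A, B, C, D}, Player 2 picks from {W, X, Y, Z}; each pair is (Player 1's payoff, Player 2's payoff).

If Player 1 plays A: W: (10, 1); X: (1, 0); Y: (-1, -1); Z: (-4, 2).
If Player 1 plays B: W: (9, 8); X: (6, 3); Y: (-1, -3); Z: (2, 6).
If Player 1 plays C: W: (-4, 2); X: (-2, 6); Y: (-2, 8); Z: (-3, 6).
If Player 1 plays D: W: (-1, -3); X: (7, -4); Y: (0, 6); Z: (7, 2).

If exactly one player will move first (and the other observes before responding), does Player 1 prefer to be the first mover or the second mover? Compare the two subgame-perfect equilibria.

first

If Player 1 leads: Player 2's best replies are A→Z, B→W, C→Y, D→Y; Player 1's induced payoffs -4, 9, -2, 0; outcome (B, W), payoffs (9, 8).
If Player 2 leads: Player 1's best replies are W→A, X→D, Y→D, Z→D; Player 2's induced payoffs 1, -4, 6, 2; outcome (D, Y), payoffs (0, 6).
Player 1 gets 9 moving first and 0 moving second, so Player 1 prefers to move first.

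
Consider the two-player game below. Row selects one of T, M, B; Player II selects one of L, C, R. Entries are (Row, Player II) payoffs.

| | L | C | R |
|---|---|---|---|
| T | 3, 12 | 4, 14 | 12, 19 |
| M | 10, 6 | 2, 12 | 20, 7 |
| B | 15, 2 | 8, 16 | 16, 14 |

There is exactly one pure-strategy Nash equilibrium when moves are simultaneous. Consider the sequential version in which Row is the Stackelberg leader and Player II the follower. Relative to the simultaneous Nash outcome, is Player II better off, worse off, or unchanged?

better off

Solve by backward induction (Row leads).
- T: Player II compares 12, 14, 19 and picks R; Row would get 12.
- M: Player II compares 6, 12, 7 and picks C; Row would get 2.
- B: Player II compares 2, 16, 14 and picks C; Row would get 8.
Row's induced payoffs are 12, 2, 8, so Row commits to T. Subgame-perfect outcome: (T, R) with payoffs (12, 19).
Under simultaneous play:
Row's best replies: L→B; C→B; R→M.
Player II's best replies: T→R; M→C; B→C.
The unique mutual best reply is (B, C), giving (8, 16).
Player II earns 19 sequentially versus 16 at the Nash outcome: better off.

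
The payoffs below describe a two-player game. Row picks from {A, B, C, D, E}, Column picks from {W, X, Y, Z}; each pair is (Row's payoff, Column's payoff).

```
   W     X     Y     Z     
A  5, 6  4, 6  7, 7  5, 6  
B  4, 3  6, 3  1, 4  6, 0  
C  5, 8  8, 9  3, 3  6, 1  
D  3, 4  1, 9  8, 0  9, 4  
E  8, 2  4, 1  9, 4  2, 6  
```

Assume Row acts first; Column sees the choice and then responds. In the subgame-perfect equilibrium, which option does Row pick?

Column best-responds to each possible Row move:
- A → Column plays Y (best of 6, 6, 7, 6); Row gets 7.
- B → Column plays Y (best of 3, 3, 4, 0); Row gets 1.
- C → Column plays X (best of 8, 9, 3, 1); Row gets 8.
- D → Column plays X (best of 4, 9, 0, 4); Row gets 1.
- E → Column plays Z (best of 2, 1, 4, 6); Row gets 2.
Among 7, 1, 8, 1, 2, the best is 8 at C. Subgame-perfect outcome: (C, X) with payoffs (8, 9).

C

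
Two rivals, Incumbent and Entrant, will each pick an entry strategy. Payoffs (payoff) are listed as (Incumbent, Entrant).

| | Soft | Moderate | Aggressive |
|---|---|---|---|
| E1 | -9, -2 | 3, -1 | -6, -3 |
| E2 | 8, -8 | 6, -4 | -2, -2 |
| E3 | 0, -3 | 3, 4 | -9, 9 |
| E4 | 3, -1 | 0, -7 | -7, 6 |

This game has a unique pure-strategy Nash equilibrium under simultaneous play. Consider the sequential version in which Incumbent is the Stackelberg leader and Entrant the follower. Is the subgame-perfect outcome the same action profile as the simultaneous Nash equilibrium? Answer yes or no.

Solve by backward induction (Incumbent leads).
- E1 → Entrant plays Moderate (best of -2, -1, -3); Incumbent gets 3.
- E2 → Entrant plays Aggressive (best of -8, -4, -2); Incumbent gets -2.
- E3 → Entrant plays Aggressive (best of -3, 4, 9); Incumbent gets -9.
- E4 → Entrant plays Aggressive (best of -1, -7, 6); Incumbent gets -7.
Maximizing over 3, -2, -9, -7, Incumbent chooses E1. Subgame-perfect outcome: (E1, Moderate) with payoffs (3, -1).
For the simultaneous game, intersect best replies.
Incumbent's best replies: Soft→E2; Moderate→E2; Aggressive→E2.
Entrant's best replies: E1→Moderate; E2→Aggressive; E3→Aggressive; E4→Aggressive.
The unique mutual best reply is (E2, Aggressive), giving (-2, -2).
Sequential outcome (E1, Moderate) differs from the Nash profile (E2, Aggressive).

no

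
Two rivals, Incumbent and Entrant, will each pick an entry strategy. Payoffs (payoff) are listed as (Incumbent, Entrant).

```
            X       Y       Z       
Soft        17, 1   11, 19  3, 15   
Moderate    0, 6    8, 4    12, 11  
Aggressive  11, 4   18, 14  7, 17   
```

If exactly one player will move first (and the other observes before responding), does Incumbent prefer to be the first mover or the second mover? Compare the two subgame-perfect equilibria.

If Incumbent leads: Entrant's best replies are Soft→Y, Moderate→Z, Aggressive→Z; Incumbent's induced payoffs 11, 12, 7; outcome (Moderate, Z), payoffs (12, 11).
If Entrant leads: Incumbent's best replies are X→Soft, Y→Aggressive, Z→Moderate; Entrant's induced payoffs 1, 14, 11; outcome (Aggressive, Y), payoffs (18, 14).
Incumbent gets 12 moving first and 18 moving second, so Incumbent prefers to move second.

second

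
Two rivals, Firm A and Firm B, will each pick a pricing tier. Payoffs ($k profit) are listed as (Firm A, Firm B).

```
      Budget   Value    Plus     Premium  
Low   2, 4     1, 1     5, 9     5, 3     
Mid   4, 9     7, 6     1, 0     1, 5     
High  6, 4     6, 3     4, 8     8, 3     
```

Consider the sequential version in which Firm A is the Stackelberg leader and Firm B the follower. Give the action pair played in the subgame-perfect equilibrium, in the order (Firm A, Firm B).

Solve by backward induction (Firm A leads).
- Low → Firm B plays Plus (best of 4, 1, 9, 3); Firm A gets 5.
- Mid → Firm B plays Budget (best of 9, 6, 0, 5); Firm A gets 4.
- High → Firm B plays Plus (best of 4, 3, 8, 3); Firm A gets 4.
Firm A's induced payoffs are 5, 4, 4, so Firm A commits to Low. Subgame-perfect outcome: (Low, Plus) with payoffs (5, 9).

(Low, Plus)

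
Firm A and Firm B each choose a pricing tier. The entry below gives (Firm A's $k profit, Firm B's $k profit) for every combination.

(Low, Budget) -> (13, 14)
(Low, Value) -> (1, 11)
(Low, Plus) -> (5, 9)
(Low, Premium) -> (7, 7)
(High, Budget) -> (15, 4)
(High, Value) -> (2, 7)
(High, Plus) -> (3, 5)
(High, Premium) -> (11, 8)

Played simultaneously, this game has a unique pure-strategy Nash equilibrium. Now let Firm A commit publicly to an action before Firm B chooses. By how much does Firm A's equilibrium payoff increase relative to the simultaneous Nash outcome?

Firm B best-responds to each possible Firm A move:
- Low → Firm B plays Budget (best of 14, 11, 9, 7); Firm A gets 13.
- High → Firm B plays Premium (best of 4, 7, 5, 8); Firm A gets 11.
Among 13, 11, the best is 13 at Low. Subgame-perfect outcome: (Low, Budget) with payoffs (13, 14).
Under simultaneous play:
Firm A's best replies: Budget→High; Value→High; Plus→Low; Premium→High.
Firm B's best replies: Low→Budget; High→Premium.
Only (High, Premium) has each player best-responding; Nash payoffs (11, 8).
Firm A's commitment gain: 13 − 11 = 2.

2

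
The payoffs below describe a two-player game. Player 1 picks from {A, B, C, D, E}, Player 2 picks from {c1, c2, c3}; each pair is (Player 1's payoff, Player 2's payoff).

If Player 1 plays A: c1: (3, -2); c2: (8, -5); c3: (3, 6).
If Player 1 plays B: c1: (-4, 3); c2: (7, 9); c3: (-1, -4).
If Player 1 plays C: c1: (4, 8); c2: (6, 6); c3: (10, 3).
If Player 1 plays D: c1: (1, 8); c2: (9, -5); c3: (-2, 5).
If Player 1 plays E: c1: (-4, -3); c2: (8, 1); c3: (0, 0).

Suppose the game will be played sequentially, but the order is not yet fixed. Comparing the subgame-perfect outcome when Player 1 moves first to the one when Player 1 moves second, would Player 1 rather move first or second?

If Player 1 leads: Player 2's best replies are A→c3, B→c2, C→c1, D→c1, E→c2; Player 1's induced payoffs 3, 7, 4, 1, 8; outcome (E, c2), payoffs (8, 1).
If Player 2 leads: Player 1's best replies are c1→C, c2→D, c3→C; Player 2's induced payoffs 8, -5, 3; outcome (C, c1), payoffs (4, 8).
Player 1 gets 8 moving first and 4 moving second, so Player 1 prefers to move first.

first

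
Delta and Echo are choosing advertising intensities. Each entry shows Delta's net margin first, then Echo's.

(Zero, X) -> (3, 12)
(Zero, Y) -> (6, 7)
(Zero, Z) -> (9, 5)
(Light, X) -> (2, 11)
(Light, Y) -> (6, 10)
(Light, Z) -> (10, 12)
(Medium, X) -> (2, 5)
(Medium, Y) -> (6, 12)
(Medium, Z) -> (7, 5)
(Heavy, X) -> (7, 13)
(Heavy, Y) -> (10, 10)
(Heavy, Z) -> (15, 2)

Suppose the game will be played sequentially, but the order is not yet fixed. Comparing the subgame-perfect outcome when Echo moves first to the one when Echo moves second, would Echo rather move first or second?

If Delta leads: Echo's best replies are Zero→X, Light→Z, Medium→Y, Heavy→X; Delta's induced payoffs 3, 10, 6, 7; outcome (Light, Z), payoffs (10, 12).
If Echo leads: Delta's best replies are X→Heavy, Y→Heavy, Z→Heavy; Echo's induced payoffs 13, 10, 2; outcome (Heavy, X), payoffs (7, 13).
Echo gets 13 moving first and 12 moving second, so Echo prefers to move first.

first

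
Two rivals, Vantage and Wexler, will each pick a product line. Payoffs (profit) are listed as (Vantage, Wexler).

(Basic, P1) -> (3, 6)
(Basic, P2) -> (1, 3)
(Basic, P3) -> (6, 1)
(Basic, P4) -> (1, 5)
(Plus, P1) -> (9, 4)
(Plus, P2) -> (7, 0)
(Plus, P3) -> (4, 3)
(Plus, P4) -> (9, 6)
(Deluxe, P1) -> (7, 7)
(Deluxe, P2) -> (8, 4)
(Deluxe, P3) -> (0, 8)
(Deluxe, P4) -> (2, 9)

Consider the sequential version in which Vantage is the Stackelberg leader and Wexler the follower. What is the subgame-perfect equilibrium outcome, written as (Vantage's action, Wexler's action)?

Solve by backward induction (Vantage leads).
- Basic: Wexler compares 6, 3, 1, 5 and picks P1; Vantage would get 3.
- Plus: Wexler compares 4, 0, 3, 6 and picks P4; Vantage would get 9.
- Deluxe: Wexler compares 7, 4, 8, 9 and picks P4; Vantage would get 2.
Among 3, 9, 2, the best is 9 at Plus. Subgame-perfect outcome: (Plus, P4) with payoffs (9, 6).

(Plus, P4)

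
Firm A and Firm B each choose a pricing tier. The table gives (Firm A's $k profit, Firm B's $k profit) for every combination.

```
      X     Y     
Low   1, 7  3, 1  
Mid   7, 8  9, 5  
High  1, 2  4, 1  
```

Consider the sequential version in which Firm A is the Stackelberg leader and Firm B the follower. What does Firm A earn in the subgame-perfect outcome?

Firm B best-responds to each possible Firm A move:
- Low: BR = X, leader payoff 1.
- Mid: BR = X, leader payoff 7.
- High: BR = X, leader payoff 1.
Maximizing over 1, 7, 1, Firm A chooses Mid. Subgame-perfect outcome: (Mid, X) with payoffs (7, 8).

7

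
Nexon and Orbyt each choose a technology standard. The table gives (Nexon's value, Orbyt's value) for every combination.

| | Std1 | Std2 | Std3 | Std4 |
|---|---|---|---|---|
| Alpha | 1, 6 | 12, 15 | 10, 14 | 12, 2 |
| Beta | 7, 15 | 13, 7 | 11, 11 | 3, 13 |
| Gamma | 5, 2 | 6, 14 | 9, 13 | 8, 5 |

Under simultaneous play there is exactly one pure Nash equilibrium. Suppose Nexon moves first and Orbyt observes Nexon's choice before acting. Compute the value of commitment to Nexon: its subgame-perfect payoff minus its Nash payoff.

5

Backward induction with Nexon moving first.
- Alpha → Orbyt plays Std2 (best of 6, 15, 14, 2); Nexon gets 12.
- Beta → Orbyt plays Std1 (best of 15, 7, 11, 13); Nexon gets 7.
- Gamma → Orbyt plays Std2 (best of 2, 14, 13, 5); Nexon gets 6.
Nexon's induced payoffs are 12, 7, 6, so Nexon commits to Alpha. Subgame-perfect outcome: (Alpha, Std2) with payoffs (12, 15).
Under simultaneous play:
Nexon's best replies: Std1→Beta; Std2→Beta; Std3→Beta; Std4→Alpha.
Orbyt's best replies: Alpha→Std2; Beta→Std1; Gamma→Std2.
Only (Beta, Std1) has each player best-responding; Nash payoffs (7, 15).
Nexon's commitment gain: 12 − 7 = 5.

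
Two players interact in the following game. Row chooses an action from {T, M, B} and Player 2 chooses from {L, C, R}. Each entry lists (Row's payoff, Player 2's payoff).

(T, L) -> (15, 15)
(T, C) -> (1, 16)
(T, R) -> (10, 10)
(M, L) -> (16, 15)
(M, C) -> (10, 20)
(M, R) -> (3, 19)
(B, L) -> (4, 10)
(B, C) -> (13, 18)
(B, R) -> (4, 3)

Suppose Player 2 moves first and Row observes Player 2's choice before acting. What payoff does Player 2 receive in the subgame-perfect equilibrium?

Row best-responds to each possible Player 2 move:
- L: BR = M, leader payoff 15.
- C: BR = B, leader payoff 18.
- R: BR = T, leader payoff 10.
Player 2's induced payoffs are 15, 18, 10, so Player 2 commits to C. Subgame-perfect outcome: (B, C) with payoffs (13, 18).

18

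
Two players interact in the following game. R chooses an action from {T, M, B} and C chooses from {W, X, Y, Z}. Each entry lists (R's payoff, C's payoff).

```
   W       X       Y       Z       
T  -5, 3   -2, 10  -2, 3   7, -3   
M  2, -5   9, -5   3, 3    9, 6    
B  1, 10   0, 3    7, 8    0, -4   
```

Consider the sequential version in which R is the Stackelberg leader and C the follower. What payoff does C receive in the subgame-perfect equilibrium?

6

Solve by backward induction (R leads).
- T: BR = X, leader payoff -2.
- M: BR = Z, leader payoff 9.
- B: BR = W, leader payoff 1.
Maximizing over -2, 9, 1, R chooses M. Subgame-perfect outcome: (M, Z) with payoffs (9, 6).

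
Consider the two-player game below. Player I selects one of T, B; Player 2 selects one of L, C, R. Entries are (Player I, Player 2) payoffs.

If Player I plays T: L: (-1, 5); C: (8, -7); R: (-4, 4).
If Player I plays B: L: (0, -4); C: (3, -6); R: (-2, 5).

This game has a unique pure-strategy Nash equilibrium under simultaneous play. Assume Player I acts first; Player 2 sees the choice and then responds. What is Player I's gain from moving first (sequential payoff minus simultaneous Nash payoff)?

Player 2 best-responds to each possible Player I move:
- T: Player 2 compares 5, -7, 4 and picks L; Player I would get -1.
- B: Player 2 compares -4, -6, 5 and picks R; Player I would get -2.
Among -1, -2, the best is -1 at T. Subgame-perfect outcome: (T, L) with payoffs (-1, 5).
Now find the simultaneous Nash equilibrium.
Player I's best replies: L→B; C→T; R→B.
Player 2's best replies: T→L; B→R.
Only (B, R) has each player best-responding; Nash payoffs (-2, 5).
Player I's commitment gain: -1 − -2 = 1.

1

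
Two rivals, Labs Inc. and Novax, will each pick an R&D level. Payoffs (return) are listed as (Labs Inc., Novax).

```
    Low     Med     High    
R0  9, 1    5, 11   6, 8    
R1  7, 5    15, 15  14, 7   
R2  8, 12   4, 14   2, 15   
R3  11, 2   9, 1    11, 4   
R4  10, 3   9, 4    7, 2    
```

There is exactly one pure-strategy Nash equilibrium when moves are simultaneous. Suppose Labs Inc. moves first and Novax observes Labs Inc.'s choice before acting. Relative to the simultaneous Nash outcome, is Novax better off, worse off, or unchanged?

unchanged

Backward induction with Labs Inc. moving first.
- R0: BR = Med, leader payoff 5.
- R1: BR = Med, leader payoff 15.
- R2: BR = High, leader payoff 2.
- R3: BR = High, leader payoff 11.
- R4: BR = Med, leader payoff 9.
Maximizing over 5, 15, 2, 11, 9, Labs Inc. chooses R1. Subgame-perfect outcome: (R1, Med) with payoffs (15, 15).
Now find the simultaneous Nash equilibrium.
Labs Inc.'s best replies: Low→R3; Med→R1; High→R1.
Novax's best replies: R0→Med; R1→Med; R2→High; R3→High; R4→Med.
The unique mutual best reply is (R1, Med), giving (15, 15).
Novax earns 15 sequentially versus 15 at the Nash outcome: unchanged.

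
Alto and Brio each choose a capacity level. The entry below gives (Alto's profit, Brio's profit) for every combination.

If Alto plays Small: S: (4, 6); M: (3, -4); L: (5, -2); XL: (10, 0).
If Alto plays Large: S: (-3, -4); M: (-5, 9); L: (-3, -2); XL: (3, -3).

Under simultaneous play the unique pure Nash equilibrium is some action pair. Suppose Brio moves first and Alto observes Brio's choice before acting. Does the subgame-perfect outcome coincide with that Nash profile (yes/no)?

yes

Alto best-responds to each possible Brio move:
- S → Alto plays Small (best of 4, -3); Brio gets 6.
- M → Alto plays Small (best of 3, -5); Brio gets -4.
- L → Alto plays Small (best of 5, -3); Brio gets -2.
- XL → Alto plays Small (best of 10, 3); Brio gets 0.
Brio's induced payoffs are 6, -4, -2, 0, so Brio commits to S. Subgame-perfect outcome: (Small, S) with payoffs (4, 6).
Now find the simultaneous Nash equilibrium.
Alto's best replies: S→Small; M→Small; L→Small; XL→Small.
Brio's best replies: Small→S; Large→M.
Only (Small, S) has each player best-responding; Nash payoffs (4, 6).
Sequential outcome (Small, S) coincides with the Nash profile (Small, S).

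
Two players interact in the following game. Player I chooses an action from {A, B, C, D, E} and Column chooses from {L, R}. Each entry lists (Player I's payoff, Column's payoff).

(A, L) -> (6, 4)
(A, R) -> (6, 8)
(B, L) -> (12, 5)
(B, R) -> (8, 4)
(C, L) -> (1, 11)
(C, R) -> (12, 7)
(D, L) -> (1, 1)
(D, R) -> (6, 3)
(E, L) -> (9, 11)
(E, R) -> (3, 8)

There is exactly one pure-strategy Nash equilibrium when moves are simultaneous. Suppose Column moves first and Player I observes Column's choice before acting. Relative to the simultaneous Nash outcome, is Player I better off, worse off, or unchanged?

unchanged

Work backward from Player I's decision.
- L → Player I plays B (best of 6, 12, 1, 1, 9); Column gets 5.
- R → Player I plays C (best of 6, 8, 12, 6, 3); Column gets 7.
Column's induced payoffs are 5, 7, so Column commits to R. Subgame-perfect outcome: (C, R) with payoffs (12, 7).
For the simultaneous game, intersect best replies.
Player I's best replies: L→B; R→C.
Column's best replies: A→R; B→L; C→L; D→R; E→L.
Only (B, L) has each player best-responding; Nash payoffs (12, 5).
Player I earns 12 sequentially versus 12 at the Nash outcome: unchanged.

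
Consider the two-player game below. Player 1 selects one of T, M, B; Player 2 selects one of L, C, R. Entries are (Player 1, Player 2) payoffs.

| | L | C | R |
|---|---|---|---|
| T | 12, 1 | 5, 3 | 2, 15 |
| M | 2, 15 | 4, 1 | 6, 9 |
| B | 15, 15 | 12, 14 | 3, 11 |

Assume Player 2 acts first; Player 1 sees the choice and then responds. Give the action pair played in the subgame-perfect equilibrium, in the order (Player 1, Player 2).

Solve by backward induction (Player 2 leads).
- L: BR = B, leader payoff 15.
- C: BR = B, leader payoff 14.
- R: BR = M, leader payoff 9.
Among 15, 14, 9, the best is 15 at L. Subgame-perfect outcome: (B, L) with payoffs (15, 15).

(B, L)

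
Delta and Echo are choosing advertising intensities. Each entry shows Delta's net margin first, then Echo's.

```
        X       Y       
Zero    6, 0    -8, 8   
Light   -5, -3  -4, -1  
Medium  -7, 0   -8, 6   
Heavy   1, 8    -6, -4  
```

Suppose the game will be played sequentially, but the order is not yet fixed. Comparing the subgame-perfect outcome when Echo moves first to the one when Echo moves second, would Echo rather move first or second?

second

If Delta leads: Echo's best replies are Zero→Y, Light→Y, Medium→Y, Heavy→X; Delta's induced payoffs -8, -4, -8, 1; outcome (Heavy, X), payoffs (1, 8).
If Echo leads: Delta's best replies are X→Zero, Y→Light; Echo's induced payoffs 0, -1; outcome (Zero, X), payoffs (6, 0).
Echo gets 0 moving first and 8 moving second, so Echo prefers to move second.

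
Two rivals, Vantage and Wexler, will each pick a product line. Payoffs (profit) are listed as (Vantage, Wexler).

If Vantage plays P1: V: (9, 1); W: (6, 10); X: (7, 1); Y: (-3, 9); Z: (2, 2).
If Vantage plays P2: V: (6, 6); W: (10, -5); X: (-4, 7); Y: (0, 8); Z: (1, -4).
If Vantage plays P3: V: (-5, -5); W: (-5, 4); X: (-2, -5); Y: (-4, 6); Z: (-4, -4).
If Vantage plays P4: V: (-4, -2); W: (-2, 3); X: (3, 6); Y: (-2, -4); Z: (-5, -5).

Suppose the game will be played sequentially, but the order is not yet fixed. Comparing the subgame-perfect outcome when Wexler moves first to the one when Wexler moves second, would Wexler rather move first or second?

If Vantage leads: Wexler's best replies are P1→W, P2→Y, P3→Y, P4→X; Vantage's induced payoffs 6, 0, -4, 3; outcome (P1, W), payoffs (6, 10).
If Wexler leads: Vantage's best replies are V→P1, W→P2, X→P1, Y→P2, Z→P1; Wexler's induced payoffs 1, -5, 1, 8, 2; outcome (P2, Y), payoffs (0, 8).
Wexler gets 8 moving first and 10 moving second, so Wexler prefers to move second.

second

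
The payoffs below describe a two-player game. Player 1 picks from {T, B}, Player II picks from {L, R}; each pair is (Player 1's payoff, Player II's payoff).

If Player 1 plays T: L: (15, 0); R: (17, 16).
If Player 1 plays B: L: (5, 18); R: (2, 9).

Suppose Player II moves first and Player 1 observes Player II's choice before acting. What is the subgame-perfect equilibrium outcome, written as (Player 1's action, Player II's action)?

(T, R)

Backward induction with Player II moving first.
- L: BR = T, leader payoff 0.
- R: BR = T, leader payoff 16.
Among 0, 16, the best is 16 at R. Subgame-perfect outcome: (T, R) with payoffs (17, 16).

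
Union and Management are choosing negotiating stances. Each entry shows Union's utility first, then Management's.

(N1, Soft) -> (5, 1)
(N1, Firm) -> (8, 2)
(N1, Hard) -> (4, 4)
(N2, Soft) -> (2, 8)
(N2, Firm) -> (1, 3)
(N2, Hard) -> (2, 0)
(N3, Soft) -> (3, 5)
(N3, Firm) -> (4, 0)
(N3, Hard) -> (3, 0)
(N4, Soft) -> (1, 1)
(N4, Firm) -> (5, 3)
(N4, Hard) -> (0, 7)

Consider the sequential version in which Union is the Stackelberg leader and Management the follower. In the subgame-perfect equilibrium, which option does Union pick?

Backward induction with Union moving first.
- N1: Management compares 1, 2, 4 and picks Hard; Union would get 4.
- N2: Management compares 8, 3, 0 and picks Soft; Union would get 2.
- N3: Management compares 5, 0, 0 and picks Soft; Union would get 3.
- N4: Management compares 1, 3, 7 and picks Hard; Union would get 0.
Maximizing over 4, 2, 3, 0, Union chooses N1. Subgame-perfect outcome: (N1, Hard) with payoffs (4, 4).

N1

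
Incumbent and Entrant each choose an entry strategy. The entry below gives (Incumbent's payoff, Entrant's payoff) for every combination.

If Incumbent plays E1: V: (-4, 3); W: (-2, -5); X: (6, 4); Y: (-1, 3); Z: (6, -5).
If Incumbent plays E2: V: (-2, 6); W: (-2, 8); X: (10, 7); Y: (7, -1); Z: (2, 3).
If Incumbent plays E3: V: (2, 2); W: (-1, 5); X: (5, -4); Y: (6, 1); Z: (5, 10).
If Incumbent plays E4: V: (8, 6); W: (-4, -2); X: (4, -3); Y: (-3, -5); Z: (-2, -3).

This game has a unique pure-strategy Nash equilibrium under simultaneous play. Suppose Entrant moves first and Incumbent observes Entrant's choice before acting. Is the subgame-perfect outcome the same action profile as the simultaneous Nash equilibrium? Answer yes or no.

Solve by backward induction (Entrant leads).
- V → Incumbent plays E4 (best of -4, -2, 2, 8); Entrant gets 6.
- W → Incumbent plays E3 (best of -2, -2, -1, -4); Entrant gets 5.
- X → Incumbent plays E2 (best of 6, 10, 5, 4); Entrant gets 7.
- Y → Incumbent plays E2 (best of -1, 7, 6, -3); Entrant gets -1.
- Z → Incumbent plays E1 (best of 6, 2, 5, -2); Entrant gets -5.
Entrant's induced payoffs are 6, 5, 7, -1, -5, so Entrant commits to X. Subgame-perfect outcome: (E2, X) with payoffs (10, 7).
Under simultaneous play:
Incumbent's best replies: V→E4; W→E3; X→E2; Y→E2; Z→E1.
Entrant's best replies: E1→X; E2→W; E3→Z; E4→V.
The unique mutual best reply is (E4, V), giving (8, 6).
Sequential outcome (E2, X) differs from the Nash profile (E4, V).

no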